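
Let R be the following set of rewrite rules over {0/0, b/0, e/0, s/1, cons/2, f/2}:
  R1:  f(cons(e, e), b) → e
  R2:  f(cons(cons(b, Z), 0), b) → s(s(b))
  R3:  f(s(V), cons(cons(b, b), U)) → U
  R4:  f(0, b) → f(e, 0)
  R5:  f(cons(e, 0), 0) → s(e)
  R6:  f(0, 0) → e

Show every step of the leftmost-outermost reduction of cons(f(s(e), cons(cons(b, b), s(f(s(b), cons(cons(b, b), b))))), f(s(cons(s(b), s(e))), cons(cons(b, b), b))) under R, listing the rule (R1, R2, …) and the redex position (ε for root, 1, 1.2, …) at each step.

cons(s(b), b)

1. cons(f(s(e), cons(cons(b, b), s(f(s(b), cons(cons(b, b), b))))), f(s(cons(s(b), s(e))), cons(cons(b, b), b)))  →  cons(s(f(s(b), cons(cons(b, b), b))), f(s(cons(s(b), s(e))), cons(cons(b, b), b)))   [R3 at 1]
2. cons(s(f(s(b), cons(cons(b, b), b))), f(s(cons(s(b), s(e))), cons(cons(b, b), b)))  →  cons(s(b), f(s(cons(s(b), s(e))), cons(cons(b, b), b)))   [R3 at 1.1]
3. cons(s(b), f(s(cons(s(b), s(e))), cons(cons(b, b), b)))  →  cons(s(b), b)   [R3 at 2]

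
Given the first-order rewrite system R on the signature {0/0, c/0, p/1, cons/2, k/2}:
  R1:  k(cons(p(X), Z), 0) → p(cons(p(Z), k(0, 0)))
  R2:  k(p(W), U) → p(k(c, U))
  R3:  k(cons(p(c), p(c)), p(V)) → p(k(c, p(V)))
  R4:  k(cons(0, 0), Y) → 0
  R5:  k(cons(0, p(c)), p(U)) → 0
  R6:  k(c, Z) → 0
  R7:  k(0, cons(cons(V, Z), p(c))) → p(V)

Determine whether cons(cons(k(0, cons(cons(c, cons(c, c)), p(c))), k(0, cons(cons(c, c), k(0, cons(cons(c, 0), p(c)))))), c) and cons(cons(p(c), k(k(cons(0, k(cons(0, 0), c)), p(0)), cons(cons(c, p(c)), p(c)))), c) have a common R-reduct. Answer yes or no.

yes — NF(t₁) = cons(cons(p(c), p(c)), c), NF(t₂) = cons(cons(p(c), p(c)), c)

Reduce t₁ = cons(cons(k(0, cons(cons(c, cons(c, c)), p(c))), k(0, cons(cons(c, c), k(0, cons(cons(c, 0), p(c)))))), c):
1. cons(cons(k(0, cons(cons(c, cons(c, c)), p(c))), k(0, cons(cons(c, c), k(0, cons(cons(c, 0), p(c)))))), c)  →  cons(cons(p(c), k(0, cons(cons(c, c), k(0, cons(cons(c, 0), p(c)))))), c)   [R7 at 1.1]
2. cons(cons(p(c), k(0, cons(cons(c, c), k(0, cons(cons(c, 0), p(c)))))), c)  →  cons(cons(p(c), k(0, cons(cons(c, c), p(c)))), c)   [R7 at 1.2.2.2]
3. cons(cons(p(c), k(0, cons(cons(c, c), p(c)))), c)  →  cons(cons(p(c), p(c)), c)   [R7 at 1.2]

Reduce t₂ = cons(cons(p(c), k(k(cons(0, k(cons(0, 0), c)), p(0)), cons(cons(c, p(c)), p(c)))), c):
1. cons(cons(p(c), k(k(cons(0, k(cons(0, 0), c)), p(0)), cons(cons(c, p(c)), p(c)))), c)  →  cons(cons(p(c), k(k(cons(0, 0), p(0)), cons(cons(c, p(c)), p(c)))), c)   [R4 at 1.2.1.1.2]
2. cons(cons(p(c), k(k(cons(0, 0), p(0)), cons(cons(c, p(c)), p(c)))), c)  →  cons(cons(p(c), k(0, cons(cons(c, p(c)), p(c)))), c)   [R4 at 1.2.1]
3. cons(cons(p(c), k(0, cons(cons(c, p(c)), p(c)))), c)  →  cons(cons(p(c), p(c)), c)   [R7 at 1.2]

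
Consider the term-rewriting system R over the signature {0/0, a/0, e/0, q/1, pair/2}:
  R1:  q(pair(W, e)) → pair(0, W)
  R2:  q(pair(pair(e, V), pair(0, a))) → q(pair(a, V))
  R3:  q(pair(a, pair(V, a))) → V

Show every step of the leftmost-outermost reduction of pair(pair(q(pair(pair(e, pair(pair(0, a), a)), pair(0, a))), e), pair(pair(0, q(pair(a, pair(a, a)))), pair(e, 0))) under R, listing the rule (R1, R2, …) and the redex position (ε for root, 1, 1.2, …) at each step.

1. pair(pair(q(pair(pair(e, pair(pair(0, a), a)), pair(0, a))), e), pair(pair(0, q(pair(a, pair(a, a)))), pair(e, 0)))  →  pair(pair(q(pair(a, pair(pair(0, a), a))), e), pair(pair(0, q(pair(a, pair(a, a)))), pair(e, 0)))   [R2 at 1.1]
2. pair(pair(q(pair(a, pair(pair(0, a), a))), e), pair(pair(0, q(pair(a, pair(a, a)))), pair(e, 0)))  →  pair(pair(pair(0, a), e), pair(pair(0, q(pair(a, pair(a, a)))), pair(e, 0)))   [R3 at 1.1]
3. pair(pair(pair(0, a), e), pair(pair(0, q(pair(a, pair(a, a)))), pair(e, 0)))  →  pair(pair(pair(0, a), e), pair(pair(0, a), pair(e, 0)))   [R3 at 2.1.2]

pair(pair(pair(0, a), e), pair(pair(0, a), pair(e, 0)))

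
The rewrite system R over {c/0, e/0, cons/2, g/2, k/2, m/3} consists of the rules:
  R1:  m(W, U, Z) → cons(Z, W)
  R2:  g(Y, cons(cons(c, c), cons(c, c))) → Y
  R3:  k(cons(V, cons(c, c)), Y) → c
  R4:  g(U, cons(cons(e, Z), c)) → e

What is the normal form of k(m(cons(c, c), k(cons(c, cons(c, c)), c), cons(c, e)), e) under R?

1. k(m(cons(c, c), k(cons(c, cons(c, c)), c), cons(c, e)), e)  →  k(cons(cons(c, e), cons(c, c)), e)   [R1 at 1]
2. k(cons(cons(c, e), cons(c, c)), e)  →  c   [R3 at ε]

c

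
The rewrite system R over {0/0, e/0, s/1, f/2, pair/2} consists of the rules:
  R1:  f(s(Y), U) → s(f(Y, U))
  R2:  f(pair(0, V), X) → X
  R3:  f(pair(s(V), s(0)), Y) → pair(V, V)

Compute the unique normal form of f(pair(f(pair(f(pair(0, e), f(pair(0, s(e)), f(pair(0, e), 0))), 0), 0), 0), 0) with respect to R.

1. f(pair(f(pair(f(pair(0, e), f(pair(0, s(e)), f(pair(0, e), 0))), 0), 0), 0), 0)  →  f(pair(f(pair(f(pair(0, s(e)), f(pair(0, e), 0)), 0), 0), 0), 0)   [R2 at 1.1.1.1]
2. f(pair(f(pair(f(pair(0, s(e)), f(pair(0, e), 0)), 0), 0), 0), 0)  →  f(pair(f(pair(f(pair(0, e), 0), 0), 0), 0), 0)   [R2 at 1.1.1.1]
3. f(pair(f(pair(f(pair(0, e), 0), 0), 0), 0), 0)  →  f(pair(f(pair(0, 0), 0), 0), 0)   [R2 at 1.1.1.1]
4. f(pair(f(pair(0, 0), 0), 0), 0)  →  f(pair(0, 0), 0)   [R2 at 1.1]
5. f(pair(0, 0), 0)  →  0   [R2 at ε]

0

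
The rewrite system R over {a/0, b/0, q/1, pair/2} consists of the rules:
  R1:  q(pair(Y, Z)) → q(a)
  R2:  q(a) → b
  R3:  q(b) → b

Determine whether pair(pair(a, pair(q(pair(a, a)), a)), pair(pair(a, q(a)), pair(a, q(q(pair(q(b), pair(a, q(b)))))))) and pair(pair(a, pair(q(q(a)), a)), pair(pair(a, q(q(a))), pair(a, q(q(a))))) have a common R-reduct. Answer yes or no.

yes — NF(t₁) = pair(pair(a, pair(b, a)), pair(pair(a, b), pair(a, b))), NF(t₂) = pair(pair(a, pair(b, a)), pair(pair(a, b), pair(a, b)))

Reduce t₁ = pair(pair(a, pair(q(pair(a, a)), a)), pair(pair(a, q(a)), pair(a, q(q(pair(q(b), pair(a, q(b)))))))):
1. pair(pair(a, pair(q(pair(a, a)), a)), pair(pair(a, q(a)), pair(a, q(q(pair(q(b), pair(a, q(b))))))))  →  pair(pair(a, pair(q(a), a)), pair(pair(a, q(a)), pair(a, q(q(pair(q(b), pair(a, q(b))))))))   [R1 at 1.2.1]
2. pair(pair(a, pair(q(a), a)), pair(pair(a, q(a)), pair(a, q(q(pair(q(b), pair(a, q(b))))))))  →  pair(pair(a, pair(b, a)), pair(pair(a, q(a)), pair(a, q(q(pair(q(b), pair(a, q(b))))))))   [R2 at 1.2.1]
3. pair(pair(a, pair(b, a)), pair(pair(a, q(a)), pair(a, q(q(pair(q(b), pair(a, q(b))))))))  →  pair(pair(a, pair(b, a)), pair(pair(a, b), pair(a, q(q(pair(q(b), pair(a, q(b))))))))   [R2 at 2.1.2]
4. pair(pair(a, pair(b, a)), pair(pair(a, b), pair(a, q(q(pair(q(b), pair(a, q(b))))))))  →  pair(pair(a, pair(b, a)), pair(pair(a, b), pair(a, q(q(a)))))   [R1 at 2.2.2.1]
5. pair(pair(a, pair(b, a)), pair(pair(a, b), pair(a, q(q(a)))))  →  pair(pair(a, pair(b, a)), pair(pair(a, b), pair(a, q(b))))   [R2 at 2.2.2.1]
6. pair(pair(a, pair(b, a)), pair(pair(a, b), pair(a, q(b))))  →  pair(pair(a, pair(b, a)), pair(pair(a, b), pair(a, b)))   [R3 at 2.2.2]

Reduce t₂ = pair(pair(a, pair(q(q(a)), a)), pair(pair(a, q(q(a))), pair(a, q(q(a))))):
1. pair(pair(a, pair(q(q(a)), a)), pair(pair(a, q(q(a))), pair(a, q(q(a)))))  →  pair(pair(a, pair(q(b), a)), pair(pair(a, q(q(a))), pair(a, q(q(a)))))   [R2 at 1.2.1.1]
2. pair(pair(a, pair(q(b), a)), pair(pair(a, q(q(a))), pair(a, q(q(a)))))  →  pair(pair(a, pair(b, a)), pair(pair(a, q(q(a))), pair(a, q(q(a)))))   [R3 at 1.2.1]
3. pair(pair(a, pair(b, a)), pair(pair(a, q(q(a))), pair(a, q(q(a)))))  →  pair(pair(a, pair(b, a)), pair(pair(a, q(b)), pair(a, q(q(a)))))   [R2 at 2.1.2.1]
4. pair(pair(a, pair(b, a)), pair(pair(a, q(b)), pair(a, q(q(a)))))  →  pair(pair(a, pair(b, a)), pair(pair(a, b), pair(a, q(q(a)))))   [R3 at 2.1.2]
5. pair(pair(a, pair(b, a)), pair(pair(a, b), pair(a, q(q(a)))))  →  pair(pair(a, pair(b, a)), pair(pair(a, b), pair(a, q(b))))   [R2 at 2.2.2.1]
6. pair(pair(a, pair(b, a)), pair(pair(a, b), pair(a, q(b))))  →  pair(pair(a, pair(b, a)), pair(pair(a, b), pair(a, b)))   [R3 at 2.2.2]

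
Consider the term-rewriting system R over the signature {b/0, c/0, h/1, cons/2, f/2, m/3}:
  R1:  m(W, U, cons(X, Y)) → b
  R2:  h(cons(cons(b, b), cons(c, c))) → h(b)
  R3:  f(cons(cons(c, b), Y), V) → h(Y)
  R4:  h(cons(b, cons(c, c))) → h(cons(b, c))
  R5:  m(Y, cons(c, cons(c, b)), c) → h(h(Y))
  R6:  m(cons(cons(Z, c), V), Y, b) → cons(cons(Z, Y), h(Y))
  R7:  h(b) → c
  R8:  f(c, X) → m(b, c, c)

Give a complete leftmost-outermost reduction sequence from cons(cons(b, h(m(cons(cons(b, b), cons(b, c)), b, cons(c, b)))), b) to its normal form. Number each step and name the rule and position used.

1. cons(cons(b, h(m(cons(cons(b, b), cons(b, c)), b, cons(c, b)))), b)  →  cons(cons(b, h(b)), b)   [R1 at 1.2.1]
2. cons(cons(b, h(b)), b)  →  cons(cons(b, c), b)   [R7 at 1.2]

cons(cons(b, c), b)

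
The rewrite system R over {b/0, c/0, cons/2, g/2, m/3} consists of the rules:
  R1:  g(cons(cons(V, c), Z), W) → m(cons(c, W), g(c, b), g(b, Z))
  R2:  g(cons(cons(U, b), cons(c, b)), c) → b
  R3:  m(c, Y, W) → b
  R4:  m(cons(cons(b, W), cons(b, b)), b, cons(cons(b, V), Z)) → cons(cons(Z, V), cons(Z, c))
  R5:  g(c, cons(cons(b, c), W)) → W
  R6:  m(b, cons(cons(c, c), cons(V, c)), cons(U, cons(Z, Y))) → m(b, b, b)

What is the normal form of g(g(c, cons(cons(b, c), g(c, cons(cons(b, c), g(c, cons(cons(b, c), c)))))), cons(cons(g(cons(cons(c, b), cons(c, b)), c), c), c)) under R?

1. g(g(c, cons(cons(b, c), g(c, cons(cons(b, c), g(c, cons(cons(b, c), c)))))), cons(cons(g(cons(cons(c, b), cons(c, b)), c), c), c))  →  g(g(c, cons(cons(b, c), g(c, cons(cons(b, c), c)))), cons(cons(g(cons(cons(c, b), cons(c, b)), c), c), c))   [R5 at 1]
2. g(g(c, cons(cons(b, c), g(c, cons(cons(b, c), c)))), cons(cons(g(cons(cons(c, b), cons(c, b)), c), c), c))  →  g(g(c, cons(cons(b, c), c)), cons(cons(g(cons(cons(c, b), cons(c, b)), c), c), c))   [R5 at 1]
3. g(g(c, cons(cons(b, c), c)), cons(cons(g(cons(cons(c, b), cons(c, b)), c), c), c))  →  g(c, cons(cons(g(cons(cons(c, b), cons(c, b)), c), c), c))   [R5 at 1]
4. g(c, cons(cons(g(cons(cons(c, b), cons(c, b)), c), c), c))  →  g(c, cons(cons(b, c), c))   [R2 at 2.1.1]
5. g(c, cons(cons(b, c), c))  →  c   [R5 at ε]

c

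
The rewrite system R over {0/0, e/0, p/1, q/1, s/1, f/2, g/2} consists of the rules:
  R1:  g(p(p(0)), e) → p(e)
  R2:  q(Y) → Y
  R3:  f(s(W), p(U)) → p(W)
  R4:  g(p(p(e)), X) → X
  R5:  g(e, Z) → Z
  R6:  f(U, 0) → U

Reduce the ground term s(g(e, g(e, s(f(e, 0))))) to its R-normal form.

s(s(e))

1. s(g(e, g(e, s(f(e, 0)))))  →  s(g(e, s(f(e, 0))))   [R5 at 1]
2. s(g(e, s(f(e, 0))))  →  s(s(f(e, 0)))   [R5 at 1]
3. s(s(f(e, 0)))  →  s(s(e))   [R6 at 1.1]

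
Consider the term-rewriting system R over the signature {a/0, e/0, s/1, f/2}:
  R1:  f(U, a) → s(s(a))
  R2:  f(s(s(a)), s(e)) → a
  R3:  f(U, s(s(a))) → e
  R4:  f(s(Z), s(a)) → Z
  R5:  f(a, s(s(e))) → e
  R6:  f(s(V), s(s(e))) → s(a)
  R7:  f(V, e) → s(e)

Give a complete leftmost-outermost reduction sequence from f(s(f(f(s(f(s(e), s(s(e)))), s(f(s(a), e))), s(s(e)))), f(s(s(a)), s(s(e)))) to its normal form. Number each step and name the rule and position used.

1. f(s(f(f(s(f(s(e), s(s(e)))), s(f(s(a), e))), s(s(e)))), f(s(s(a)), s(s(e))))  →  f(s(f(f(s(s(a)), s(f(s(a), e))), s(s(e)))), f(s(s(a)), s(s(e))))   [R6 at 1.1.1.1.1]
2. f(s(f(f(s(s(a)), s(f(s(a), e))), s(s(e)))), f(s(s(a)), s(s(e))))  →  f(s(f(f(s(s(a)), s(s(e))), s(s(e)))), f(s(s(a)), s(s(e))))   [R7 at 1.1.1.2.1]
3. f(s(f(f(s(s(a)), s(s(e))), s(s(e)))), f(s(s(a)), s(s(e))))  →  f(s(f(s(a), s(s(e)))), f(s(s(a)), s(s(e))))   [R6 at 1.1.1]
4. f(s(f(s(a), s(s(e)))), f(s(s(a)), s(s(e))))  →  f(s(s(a)), f(s(s(a)), s(s(e))))   [R6 at 1.1]
5. f(s(s(a)), f(s(s(a)), s(s(e))))  →  f(s(s(a)), s(a))   [R6 at 2]
6. f(s(s(a)), s(a))  →  s(a)   [R4 at ε]

s(a)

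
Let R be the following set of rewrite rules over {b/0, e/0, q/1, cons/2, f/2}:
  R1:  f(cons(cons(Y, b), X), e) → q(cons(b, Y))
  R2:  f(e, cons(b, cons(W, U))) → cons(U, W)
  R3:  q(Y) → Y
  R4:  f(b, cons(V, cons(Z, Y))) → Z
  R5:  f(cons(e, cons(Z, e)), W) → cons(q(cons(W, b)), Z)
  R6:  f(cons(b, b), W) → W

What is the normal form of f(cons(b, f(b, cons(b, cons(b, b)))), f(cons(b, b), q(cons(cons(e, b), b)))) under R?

1. f(cons(b, f(b, cons(b, cons(b, b)))), f(cons(b, b), q(cons(cons(e, b), b))))  →  f(cons(b, b), f(cons(b, b), q(cons(cons(e, b), b))))   [R4 at 1.2]
2. f(cons(b, b), f(cons(b, b), q(cons(cons(e, b), b))))  →  f(cons(b, b), q(cons(cons(e, b), b)))   [R6 at ε]
3. f(cons(b, b), q(cons(cons(e, b), b)))  →  q(cons(cons(e, b), b))   [R6 at ε]
4. q(cons(cons(e, b), b))  →  cons(cons(e, b), b)   [R3 at ε]

cons(cons(e, b), b)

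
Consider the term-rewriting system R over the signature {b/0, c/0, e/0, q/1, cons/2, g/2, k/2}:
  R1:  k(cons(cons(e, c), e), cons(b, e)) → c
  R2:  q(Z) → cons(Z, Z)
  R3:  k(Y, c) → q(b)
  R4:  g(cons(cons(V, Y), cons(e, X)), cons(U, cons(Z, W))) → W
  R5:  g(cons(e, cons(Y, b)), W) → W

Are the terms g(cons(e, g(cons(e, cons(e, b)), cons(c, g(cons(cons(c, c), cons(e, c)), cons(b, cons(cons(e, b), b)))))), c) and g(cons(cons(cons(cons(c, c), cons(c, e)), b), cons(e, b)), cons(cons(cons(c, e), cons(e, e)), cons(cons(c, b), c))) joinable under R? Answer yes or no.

Reduce t₁ = g(cons(e, g(cons(e, cons(e, b)), cons(c, g(cons(cons(c, c), cons(e, c)), cons(b, cons(cons(e, b), b)))))), c):
1. g(cons(e, g(cons(e, cons(e, b)), cons(c, g(cons(cons(c, c), cons(e, c)), cons(b, cons(cons(e, b), b)))))), c)  →  g(cons(e, cons(c, g(cons(cons(c, c), cons(e, c)), cons(b, cons(cons(e, b), b))))), c)   [R5 at 1.2]
2. g(cons(e, cons(c, g(cons(cons(c, c), cons(e, c)), cons(b, cons(cons(e, b), b))))), c)  →  g(cons(e, cons(c, b)), c)   [R4 at 1.2.2]
3. g(cons(e, cons(c, b)), c)  →  c   [R5 at ε]

Reduce t₂ = g(cons(cons(cons(cons(c, c), cons(c, e)), b), cons(e, b)), cons(cons(cons(c, e), cons(e, e)), cons(cons(c, b), c))):
1. g(cons(cons(cons(cons(c, c), cons(c, e)), b), cons(e, b)), cons(cons(cons(c, e), cons(e, e)), cons(cons(c, b), c)))  →  c   [R4 at ε]

yes — NF(t₁) = c, NF(t₂) = c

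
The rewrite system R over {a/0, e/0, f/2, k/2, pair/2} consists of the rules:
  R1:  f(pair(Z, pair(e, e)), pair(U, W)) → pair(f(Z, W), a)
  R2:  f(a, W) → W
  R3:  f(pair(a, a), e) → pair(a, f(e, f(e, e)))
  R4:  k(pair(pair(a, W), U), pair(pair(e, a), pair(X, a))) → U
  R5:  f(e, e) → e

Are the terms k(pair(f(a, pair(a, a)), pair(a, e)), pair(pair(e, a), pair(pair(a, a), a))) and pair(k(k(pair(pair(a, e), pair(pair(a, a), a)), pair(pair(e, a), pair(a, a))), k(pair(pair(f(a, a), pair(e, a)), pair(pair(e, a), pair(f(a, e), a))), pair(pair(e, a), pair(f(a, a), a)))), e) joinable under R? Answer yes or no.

Reduce t₁ = k(pair(f(a, pair(a, a)), pair(a, e)), pair(pair(e, a), pair(pair(a, a), a))):
1. k(pair(f(a, pair(a, a)), pair(a, e)), pair(pair(e, a), pair(pair(a, a), a)))  →  k(pair(pair(a, a), pair(a, e)), pair(pair(e, a), pair(pair(a, a), a)))   [R2 at 1.1]
2. k(pair(pair(a, a), pair(a, e)), pair(pair(e, a), pair(pair(a, a), a)))  →  pair(a, e)   [R4 at ε]

Reduce t₂ = pair(k(k(pair(pair(a, e), pair(pair(a, a), a)), pair(pair(e, a), pair(a, a))), k(pair(pair(f(a, a), pair(e, a)), pair(pair(e, a), pair(f(a, e), a))), pair(pair(e, a), pair(f(a, a), a)))), e):
1. pair(k(k(pair(pair(a, e), pair(pair(a, a), a)), pair(pair(e, a), pair(a, a))), k(pair(pair(f(a, a), pair(e, a)), pair(pair(e, a), pair(f(a, e), a))), pair(pair(e, a), pair(f(a, a), a)))), e)  →  pair(k(pair(pair(a, a), a), k(pair(pair(f(a, a), pair(e, a)), pair(pair(e, a), pair(f(a, e), a))), pair(pair(e, a), pair(f(a, a), a)))), e)   [R4 at 1.1]
2. pair(k(pair(pair(a, a), a), k(pair(pair(f(a, a), pair(e, a)), pair(pair(e, a), pair(f(a, e), a))), pair(pair(e, a), pair(f(a, a), a)))), e)  →  pair(k(pair(pair(a, a), a), k(pair(pair(a, pair(e, a)), pair(pair(e, a), pair(f(a, e), a))), pair(pair(e, a), pair(f(a, a), a)))), e)   [R2 at 1.2.1.1.1]
3. pair(k(pair(pair(a, a), a), k(pair(pair(a, pair(e, a)), pair(pair(e, a), pair(f(a, e), a))), pair(pair(e, a), pair(f(a, a), a)))), e)  →  pair(k(pair(pair(a, a), a), pair(pair(e, a), pair(f(a, e), a))), e)   [R4 at 1.2]
4. pair(k(pair(pair(a, a), a), pair(pair(e, a), pair(f(a, e), a))), e)  →  pair(a, e)   [R4 at 1]

yes — NF(t₁) = pair(a, e), NF(t₂) = pair(a, e)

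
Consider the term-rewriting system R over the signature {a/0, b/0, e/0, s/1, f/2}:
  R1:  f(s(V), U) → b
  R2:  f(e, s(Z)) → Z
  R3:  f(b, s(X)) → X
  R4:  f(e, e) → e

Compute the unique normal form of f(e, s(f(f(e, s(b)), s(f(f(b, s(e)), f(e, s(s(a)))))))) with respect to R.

a

1. f(e, s(f(f(e, s(b)), s(f(f(b, s(e)), f(e, s(s(a))))))))  →  f(f(e, s(b)), s(f(f(b, s(e)), f(e, s(s(a))))))   [R2 at ε]
2. f(f(e, s(b)), s(f(f(b, s(e)), f(e, s(s(a))))))  →  f(b, s(f(f(b, s(e)), f(e, s(s(a))))))   [R2 at 1]
3. f(b, s(f(f(b, s(e)), f(e, s(s(a))))))  →  f(f(b, s(e)), f(e, s(s(a))))   [R3 at ε]
4. f(f(b, s(e)), f(e, s(s(a))))  →  f(e, f(e, s(s(a))))   [R3 at 1]
5. f(e, f(e, s(s(a))))  →  f(e, s(a))   [R2 at 2]
6. f(e, s(a))  →  a   [R2 at ε]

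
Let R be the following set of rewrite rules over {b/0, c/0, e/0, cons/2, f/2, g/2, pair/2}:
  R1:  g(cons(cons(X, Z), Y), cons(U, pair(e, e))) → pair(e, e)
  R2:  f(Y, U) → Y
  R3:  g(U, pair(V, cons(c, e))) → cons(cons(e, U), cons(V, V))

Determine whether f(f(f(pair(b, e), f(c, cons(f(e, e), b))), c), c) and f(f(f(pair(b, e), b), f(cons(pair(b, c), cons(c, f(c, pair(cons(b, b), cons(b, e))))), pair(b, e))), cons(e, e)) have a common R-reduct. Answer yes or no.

Reduce t₁ = f(f(f(pair(b, e), f(c, cons(f(e, e), b))), c), c):
1. f(f(f(pair(b, e), f(c, cons(f(e, e), b))), c), c)  →  f(f(pair(b, e), f(c, cons(f(e, e), b))), c)   [R2 at ε]
2. f(f(pair(b, e), f(c, cons(f(e, e), b))), c)  →  f(pair(b, e), f(c, cons(f(e, e), b)))   [R2 at ε]
3. f(pair(b, e), f(c, cons(f(e, e), b)))  →  pair(b, e)   [R2 at ε]

Reduce t₂ = f(f(f(pair(b, e), b), f(cons(pair(b, c), cons(c, f(c, pair(cons(b, b), cons(b, e))))), pair(b, e))), cons(e, e)):
1. f(f(f(pair(b, e), b), f(cons(pair(b, c), cons(c, f(c, pair(cons(b, b), cons(b, e))))), pair(b, e))), cons(e, e))  →  f(f(pair(b, e), b), f(cons(pair(b, c), cons(c, f(c, pair(cons(b, b), cons(b, e))))), pair(b, e)))   [R2 at ε]
2. f(f(pair(b, e), b), f(cons(pair(b, c), cons(c, f(c, pair(cons(b, b), cons(b, e))))), pair(b, e)))  →  f(pair(b, e), b)   [R2 at ε]
3. f(pair(b, e), b)  →  pair(b, e)   [R2 at ε]

yes — NF(t₁) = pair(b, e), NF(t₂) = pair(b, e)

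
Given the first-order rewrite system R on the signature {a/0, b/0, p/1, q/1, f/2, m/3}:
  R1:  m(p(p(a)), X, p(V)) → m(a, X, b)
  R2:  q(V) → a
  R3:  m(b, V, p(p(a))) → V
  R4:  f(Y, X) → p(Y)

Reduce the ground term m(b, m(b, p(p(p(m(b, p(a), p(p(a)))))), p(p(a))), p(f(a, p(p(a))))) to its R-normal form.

p(p(p(p(a))))

1. m(b, m(b, p(p(p(m(b, p(a), p(p(a)))))), p(p(a))), p(f(a, p(p(a)))))  →  m(b, p(p(p(m(b, p(a), p(p(a)))))), p(f(a, p(p(a)))))   [R3 at 2]
2. m(b, p(p(p(m(b, p(a), p(p(a)))))), p(f(a, p(p(a)))))  →  m(b, p(p(p(p(a)))), p(f(a, p(p(a)))))   [R3 at 2.1.1.1]
3. m(b, p(p(p(p(a)))), p(f(a, p(p(a)))))  →  m(b, p(p(p(p(a)))), p(p(a)))   [R4 at 3.1]
4. m(b, p(p(p(p(a)))), p(p(a)))  →  p(p(p(p(a))))   [R3 at ε]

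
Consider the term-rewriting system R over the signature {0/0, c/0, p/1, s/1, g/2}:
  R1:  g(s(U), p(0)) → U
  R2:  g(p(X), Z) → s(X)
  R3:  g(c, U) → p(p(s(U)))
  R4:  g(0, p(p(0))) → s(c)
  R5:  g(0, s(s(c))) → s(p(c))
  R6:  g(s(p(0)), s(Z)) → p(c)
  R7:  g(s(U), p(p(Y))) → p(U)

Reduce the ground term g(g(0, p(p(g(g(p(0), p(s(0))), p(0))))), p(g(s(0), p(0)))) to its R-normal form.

1. g(g(0, p(p(g(g(p(0), p(s(0))), p(0))))), p(g(s(0), p(0))))  →  g(g(0, p(p(g(s(0), p(0))))), p(g(s(0), p(0))))   [R2 at 1.2.1.1.1]
2. g(g(0, p(p(g(s(0), p(0))))), p(g(s(0), p(0))))  →  g(g(0, p(p(0))), p(g(s(0), p(0))))   [R1 at 1.2.1.1]
3. g(g(0, p(p(0))), p(g(s(0), p(0))))  →  g(s(c), p(g(s(0), p(0))))   [R4 at 1]
4. g(s(c), p(g(s(0), p(0))))  →  g(s(c), p(0))   [R1 at 2.1]
5. g(s(c), p(0))  →  c   [R1 at ε]

c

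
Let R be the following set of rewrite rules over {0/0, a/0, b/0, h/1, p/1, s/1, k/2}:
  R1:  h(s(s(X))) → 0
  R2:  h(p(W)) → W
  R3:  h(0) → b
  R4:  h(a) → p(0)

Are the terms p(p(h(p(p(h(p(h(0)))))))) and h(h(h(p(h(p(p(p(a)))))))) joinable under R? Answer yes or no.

no — NF(t₁) = p(p(p(b))), NF(t₂) = a

Reduce t₁ = p(p(h(p(p(h(p(h(0)))))))):
1. p(p(h(p(p(h(p(h(0))))))))  →  p(p(p(h(p(h(0))))))   [R2 at 1.1]
2. p(p(p(h(p(h(0))))))  →  p(p(p(h(0))))   [R2 at 1.1.1]
3. p(p(p(h(0))))  →  p(p(p(b)))   [R3 at 1.1.1]

Reduce t₂ = h(h(h(p(h(p(p(p(a)))))))):
1. h(h(h(p(h(p(p(p(a))))))))  →  h(h(h(p(p(p(a))))))   [R2 at 1.1]
2. h(h(h(p(p(p(a))))))  →  h(h(p(p(a))))   [R2 at 1.1]
3. h(h(p(p(a))))  →  h(p(a))   [R2 at 1]
4. h(p(a))  →  a   [R2 at ε]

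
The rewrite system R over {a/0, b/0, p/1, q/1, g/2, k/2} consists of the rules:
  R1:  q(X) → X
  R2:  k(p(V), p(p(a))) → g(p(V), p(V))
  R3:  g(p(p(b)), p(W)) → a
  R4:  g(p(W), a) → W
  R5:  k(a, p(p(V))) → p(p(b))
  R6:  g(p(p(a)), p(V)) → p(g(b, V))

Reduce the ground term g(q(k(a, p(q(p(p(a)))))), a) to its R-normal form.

1. g(q(k(a, p(q(p(p(a)))))), a)  →  g(k(a, p(q(p(p(a))))), a)   [R1 at 1]
2. g(k(a, p(q(p(p(a))))), a)  →  g(k(a, p(p(p(a)))), a)   [R1 at 1.2.1]
3. g(k(a, p(p(p(a)))), a)  →  g(p(p(b)), a)   [R5 at 1]
4. g(p(p(b)), a)  →  p(b)   [R4 at ε]

p(b)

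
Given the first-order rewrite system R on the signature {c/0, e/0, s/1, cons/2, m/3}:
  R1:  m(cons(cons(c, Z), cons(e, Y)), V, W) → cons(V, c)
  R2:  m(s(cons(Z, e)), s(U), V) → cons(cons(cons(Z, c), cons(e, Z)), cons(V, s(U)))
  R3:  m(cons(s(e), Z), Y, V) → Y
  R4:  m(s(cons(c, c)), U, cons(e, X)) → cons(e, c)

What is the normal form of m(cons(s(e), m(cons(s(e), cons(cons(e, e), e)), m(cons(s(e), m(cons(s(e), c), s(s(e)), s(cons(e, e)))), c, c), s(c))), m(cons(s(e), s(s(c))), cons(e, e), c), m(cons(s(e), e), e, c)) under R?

1. m(cons(s(e), m(cons(s(e), cons(cons(e, e), e)), m(cons(s(e), m(cons(s(e), c), s(s(e)), s(cons(e, e)))), c, c), s(c))), m(cons(s(e), s(s(c))), cons(e, e), c), m(cons(s(e), e), e, c))  →  m(cons(s(e), s(s(c))), cons(e, e), c)   [R3 at ε]
2. m(cons(s(e), s(s(c))), cons(e, e), c)  →  cons(e, e)   [R3 at ε]

cons(e, e)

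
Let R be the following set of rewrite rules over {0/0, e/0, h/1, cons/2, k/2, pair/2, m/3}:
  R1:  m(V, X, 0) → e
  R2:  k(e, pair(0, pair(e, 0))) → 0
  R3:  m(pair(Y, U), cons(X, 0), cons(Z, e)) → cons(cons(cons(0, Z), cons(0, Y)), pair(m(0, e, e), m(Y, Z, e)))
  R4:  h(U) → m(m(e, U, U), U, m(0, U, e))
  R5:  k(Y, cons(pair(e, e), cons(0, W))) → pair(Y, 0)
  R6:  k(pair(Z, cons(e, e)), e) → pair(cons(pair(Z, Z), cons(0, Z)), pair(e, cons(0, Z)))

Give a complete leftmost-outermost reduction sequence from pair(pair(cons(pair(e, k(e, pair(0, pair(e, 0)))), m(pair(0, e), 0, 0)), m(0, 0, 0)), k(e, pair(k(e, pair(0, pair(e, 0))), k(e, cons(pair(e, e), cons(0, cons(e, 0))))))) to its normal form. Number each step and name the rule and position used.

pair(pair(cons(pair(e, 0), e), e), 0)

1. pair(pair(cons(pair(e, k(e, pair(0, pair(e, 0)))), m(pair(0, e), 0, 0)), m(0, 0, 0)), k(e, pair(k(e, pair(0, pair(e, 0))), k(e, cons(pair(e, e), cons(0, cons(e, 0)))))))  →  pair(pair(cons(pair(e, 0), m(pair(0, e), 0, 0)), m(0, 0, 0)), k(e, pair(k(e, pair(0, pair(e, 0))), k(e, cons(pair(e, e), cons(0, cons(e, 0)))))))   [R2 at 1.1.1.2]
2. pair(pair(cons(pair(e, 0), m(pair(0, e), 0, 0)), m(0, 0, 0)), k(e, pair(k(e, pair(0, pair(e, 0))), k(e, cons(pair(e, e), cons(0, cons(e, 0)))))))  →  pair(pair(cons(pair(e, 0), e), m(0, 0, 0)), k(e, pair(k(e, pair(0, pair(e, 0))), k(e, cons(pair(e, e), cons(0, cons(e, 0)))))))   [R1 at 1.1.2]
3. pair(pair(cons(pair(e, 0), e), m(0, 0, 0)), k(e, pair(k(e, pair(0, pair(e, 0))), k(e, cons(pair(e, e), cons(0, cons(e, 0)))))))  →  pair(pair(cons(pair(e, 0), e), e), k(e, pair(k(e, pair(0, pair(e, 0))), k(e, cons(pair(e, e), cons(0, cons(e, 0)))))))   [R1 at 1.2]
4. pair(pair(cons(pair(e, 0), e), e), k(e, pair(k(e, pair(0, pair(e, 0))), k(e, cons(pair(e, e), cons(0, cons(e, 0)))))))  →  pair(pair(cons(pair(e, 0), e), e), k(e, pair(0, k(e, cons(pair(e, e), cons(0, cons(e, 0)))))))   [R2 at 2.2.1]
5. pair(pair(cons(pair(e, 0), e), e), k(e, pair(0, k(e, cons(pair(e, e), cons(0, cons(e, 0)))))))  →  pair(pair(cons(pair(e, 0), e), e), k(e, pair(0, pair(e, 0))))   [R5 at 2.2.2]
6. pair(pair(cons(pair(e, 0), e), e), k(e, pair(0, pair(e, 0))))  →  pair(pair(cons(pair(e, 0), e), e), 0)   [R2 at 2]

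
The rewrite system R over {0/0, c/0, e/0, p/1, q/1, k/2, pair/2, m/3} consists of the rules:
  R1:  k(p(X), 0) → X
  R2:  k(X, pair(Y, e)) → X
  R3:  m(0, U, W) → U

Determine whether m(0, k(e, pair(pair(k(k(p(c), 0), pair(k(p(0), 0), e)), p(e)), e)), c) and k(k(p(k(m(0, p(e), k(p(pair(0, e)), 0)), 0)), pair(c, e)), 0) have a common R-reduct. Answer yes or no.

yes — NF(t₁) = e, NF(t₂) = e

Reduce t₁ = m(0, k(e, pair(pair(k(k(p(c), 0), pair(k(p(0), 0), e)), p(e)), e)), c):
1. m(0, k(e, pair(pair(k(k(p(c), 0), pair(k(p(0), 0), e)), p(e)), e)), c)  →  k(e, pair(pair(k(k(p(c), 0), pair(k(p(0), 0), e)), p(e)), e))   [R3 at ε]
2. k(e, pair(pair(k(k(p(c), 0), pair(k(p(0), 0), e)), p(e)), e))  →  e   [R2 at ε]

Reduce t₂ = k(k(p(k(m(0, p(e), k(p(pair(0, e)), 0)), 0)), pair(c, e)), 0):
1. k(k(p(k(m(0, p(e), k(p(pair(0, e)), 0)), 0)), pair(c, e)), 0)  →  k(p(k(m(0, p(e), k(p(pair(0, e)), 0)), 0)), 0)   [R2 at 1]
2. k(p(k(m(0, p(e), k(p(pair(0, e)), 0)), 0)), 0)  →  k(m(0, p(e), k(p(pair(0, e)), 0)), 0)   [R1 at ε]
3. k(m(0, p(e), k(p(pair(0, e)), 0)), 0)  →  k(p(e), 0)   [R3 at 1]
4. k(p(e), 0)  →  e   [R1 at ε]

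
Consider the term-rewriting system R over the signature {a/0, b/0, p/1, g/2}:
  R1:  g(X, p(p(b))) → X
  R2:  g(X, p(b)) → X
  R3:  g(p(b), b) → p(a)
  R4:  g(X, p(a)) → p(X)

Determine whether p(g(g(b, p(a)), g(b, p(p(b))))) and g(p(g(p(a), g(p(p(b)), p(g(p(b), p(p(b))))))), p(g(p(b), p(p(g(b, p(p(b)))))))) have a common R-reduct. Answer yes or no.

yes — NF(t₁) = p(p(a)), NF(t₂) = p(p(a))

Reduce t₁ = p(g(g(b, p(a)), g(b, p(p(b))))):
1. p(g(g(b, p(a)), g(b, p(p(b)))))  →  p(g(p(b), g(b, p(p(b)))))   [R4 at 1.1]
2. p(g(p(b), g(b, p(p(b)))))  →  p(g(p(b), b))   [R1 at 1.2]
3. p(g(p(b), b))  →  p(p(a))   [R3 at 1]

Reduce t₂ = g(p(g(p(a), g(p(p(b)), p(g(p(b), p(p(b))))))), p(g(p(b), p(p(g(b, p(p(b)))))))):
1. g(p(g(p(a), g(p(p(b)), p(g(p(b), p(p(b))))))), p(g(p(b), p(p(g(b, p(p(b))))))))  →  g(p(g(p(a), g(p(p(b)), p(p(b))))), p(g(p(b), p(p(g(b, p(p(b))))))))   [R1 at 1.1.2.2.1]
2. g(p(g(p(a), g(p(p(b)), p(p(b))))), p(g(p(b), p(p(g(b, p(p(b))))))))  →  g(p(g(p(a), p(p(b)))), p(g(p(b), p(p(g(b, p(p(b))))))))   [R1 at 1.1.2]
3. g(p(g(p(a), p(p(b)))), p(g(p(b), p(p(g(b, p(p(b))))))))  →  g(p(p(a)), p(g(p(b), p(p(g(b, p(p(b))))))))   [R1 at 1.1]
4. g(p(p(a)), p(g(p(b), p(p(g(b, p(p(b))))))))  →  g(p(p(a)), p(g(p(b), p(p(b)))))   [R1 at 2.1.2.1.1]
5. g(p(p(a)), p(g(p(b), p(p(b)))))  →  g(p(p(a)), p(p(b)))   [R1 at 2.1]
6. g(p(p(a)), p(p(b)))  →  p(p(a))   [R1 at ε]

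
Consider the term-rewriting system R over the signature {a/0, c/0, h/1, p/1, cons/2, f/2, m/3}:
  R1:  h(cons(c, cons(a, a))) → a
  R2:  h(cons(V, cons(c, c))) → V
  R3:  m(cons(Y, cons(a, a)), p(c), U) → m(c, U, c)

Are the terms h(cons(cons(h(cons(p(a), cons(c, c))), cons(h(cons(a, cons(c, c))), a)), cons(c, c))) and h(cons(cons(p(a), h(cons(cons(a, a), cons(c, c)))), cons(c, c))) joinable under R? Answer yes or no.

yes — NF(t₁) = cons(p(a), cons(a, a)), NF(t₂) = cons(p(a), cons(a, a))

Reduce t₁ = h(cons(cons(h(cons(p(a), cons(c, c))), cons(h(cons(a, cons(c, c))), a)), cons(c, c))):
1. h(cons(cons(h(cons(p(a), cons(c, c))), cons(h(cons(a, cons(c, c))), a)), cons(c, c)))  →  cons(h(cons(p(a), cons(c, c))), cons(h(cons(a, cons(c, c))), a))   [R2 at ε]
2. cons(h(cons(p(a), cons(c, c))), cons(h(cons(a, cons(c, c))), a))  →  cons(p(a), cons(h(cons(a, cons(c, c))), a))   [R2 at 1]
3. cons(p(a), cons(h(cons(a, cons(c, c))), a))  →  cons(p(a), cons(a, a))   [R2 at 2.1]

Reduce t₂ = h(cons(cons(p(a), h(cons(cons(a, a), cons(c, c)))), cons(c, c))):
1. h(cons(cons(p(a), h(cons(cons(a, a), cons(c, c)))), cons(c, c)))  →  cons(p(a), h(cons(cons(a, a), cons(c, c))))   [R2 at ε]
2. cons(p(a), h(cons(cons(a, a), cons(c, c))))  →  cons(p(a), cons(a, a))   [R2 at 2]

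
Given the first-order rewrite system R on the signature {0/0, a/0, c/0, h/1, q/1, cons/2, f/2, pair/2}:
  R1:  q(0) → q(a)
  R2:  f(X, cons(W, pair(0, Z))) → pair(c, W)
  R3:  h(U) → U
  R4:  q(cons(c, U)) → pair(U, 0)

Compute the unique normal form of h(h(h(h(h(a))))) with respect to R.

1. h(h(h(h(h(a)))))  →  h(h(h(h(a))))   [R3 at ε]
2. h(h(h(h(a))))  →  h(h(h(a)))   [R3 at ε]
3. h(h(h(a)))  →  h(h(a))   [R3 at ε]
4. h(h(a))  →  h(a)   [R3 at ε]
5. h(a)  →  a   [R3 at ε]

a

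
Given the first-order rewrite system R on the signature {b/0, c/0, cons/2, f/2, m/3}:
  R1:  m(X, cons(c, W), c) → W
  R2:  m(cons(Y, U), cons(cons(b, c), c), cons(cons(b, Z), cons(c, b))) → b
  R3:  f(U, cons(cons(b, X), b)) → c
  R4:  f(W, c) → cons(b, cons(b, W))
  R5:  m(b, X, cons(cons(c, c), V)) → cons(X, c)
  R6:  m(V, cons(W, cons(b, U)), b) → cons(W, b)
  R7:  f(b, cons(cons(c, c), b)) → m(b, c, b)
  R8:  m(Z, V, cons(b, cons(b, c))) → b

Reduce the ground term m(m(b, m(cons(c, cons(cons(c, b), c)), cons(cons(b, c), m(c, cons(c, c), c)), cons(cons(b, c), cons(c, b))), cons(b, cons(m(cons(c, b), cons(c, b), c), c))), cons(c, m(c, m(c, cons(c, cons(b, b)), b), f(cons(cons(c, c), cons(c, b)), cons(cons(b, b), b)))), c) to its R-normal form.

b

1. m(m(b, m(cons(c, cons(cons(c, b), c)), cons(cons(b, c), m(c, cons(c, c), c)), cons(cons(b, c), cons(c, b))), cons(b, cons(m(cons(c, b), cons(c, b), c), c))), cons(c, m(c, m(c, cons(c, cons(b, b)), b), f(cons(cons(c, c), cons(c, b)), cons(cons(b, b), b)))), c)  →  m(c, m(c, cons(c, cons(b, b)), b), f(cons(cons(c, c), cons(c, b)), cons(cons(b, b), b)))   [R1 at ε]
2. m(c, m(c, cons(c, cons(b, b)), b), f(cons(cons(c, c), cons(c, b)), cons(cons(b, b), b)))  →  m(c, cons(c, b), f(cons(cons(c, c), cons(c, b)), cons(cons(b, b), b)))   [R6 at 2]
3. m(c, cons(c, b), f(cons(cons(c, c), cons(c, b)), cons(cons(b, b), b)))  →  m(c, cons(c, b), c)   [R3 at 3]
4. m(c, cons(c, b), c)  →  b   [R1 at ε]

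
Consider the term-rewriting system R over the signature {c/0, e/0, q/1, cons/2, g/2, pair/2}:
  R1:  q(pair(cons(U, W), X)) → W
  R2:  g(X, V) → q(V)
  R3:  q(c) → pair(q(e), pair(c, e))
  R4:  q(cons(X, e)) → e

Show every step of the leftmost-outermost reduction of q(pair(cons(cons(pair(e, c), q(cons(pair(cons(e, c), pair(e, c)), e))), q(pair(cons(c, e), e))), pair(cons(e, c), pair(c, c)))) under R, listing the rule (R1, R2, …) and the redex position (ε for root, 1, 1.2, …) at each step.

e

1. q(pair(cons(cons(pair(e, c), q(cons(pair(cons(e, c), pair(e, c)), e))), q(pair(cons(c, e), e))), pair(cons(e, c), pair(c, c))))  →  q(pair(cons(c, e), e))   [R1 at ε]
2. q(pair(cons(c, e), e))  →  e   [R1 at ε]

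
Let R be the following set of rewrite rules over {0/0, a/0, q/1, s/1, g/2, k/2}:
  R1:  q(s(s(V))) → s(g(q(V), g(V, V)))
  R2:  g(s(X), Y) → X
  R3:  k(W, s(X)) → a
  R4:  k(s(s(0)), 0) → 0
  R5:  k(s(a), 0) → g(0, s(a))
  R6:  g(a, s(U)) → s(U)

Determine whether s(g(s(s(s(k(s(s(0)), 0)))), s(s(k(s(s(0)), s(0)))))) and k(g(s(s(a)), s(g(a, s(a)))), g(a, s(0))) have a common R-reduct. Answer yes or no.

no — NF(t₁) = s(s(s(0))), NF(t₂) = a

Reduce t₁ = s(g(s(s(s(k(s(s(0)), 0)))), s(s(k(s(s(0)), s(0)))))):
1. s(g(s(s(s(k(s(s(0)), 0)))), s(s(k(s(s(0)), s(0))))))  →  s(s(s(k(s(s(0)), 0))))   [R2 at 1]
2. s(s(s(k(s(s(0)), 0))))  →  s(s(s(0)))   [R4 at 1.1.1]

Reduce t₂ = k(g(s(s(a)), s(g(a, s(a)))), g(a, s(0))):
1. k(g(s(s(a)), s(g(a, s(a)))), g(a, s(0)))  →  k(s(a), g(a, s(0)))   [R2 at 1]
2. k(s(a), g(a, s(0)))  →  k(s(a), s(0))   [R6 at 2]
3. k(s(a), s(0))  →  a   [R3 at ε]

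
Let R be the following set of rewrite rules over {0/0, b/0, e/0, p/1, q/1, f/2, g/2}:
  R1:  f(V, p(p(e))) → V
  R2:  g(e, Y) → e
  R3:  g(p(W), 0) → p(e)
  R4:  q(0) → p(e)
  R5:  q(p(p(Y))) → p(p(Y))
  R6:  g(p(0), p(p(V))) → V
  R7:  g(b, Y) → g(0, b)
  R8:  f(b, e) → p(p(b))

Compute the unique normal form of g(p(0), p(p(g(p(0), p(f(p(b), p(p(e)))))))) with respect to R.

b

1. g(p(0), p(p(g(p(0), p(f(p(b), p(p(e))))))))  →  g(p(0), p(f(p(b), p(p(e)))))   [R6 at ε]
2. g(p(0), p(f(p(b), p(p(e)))))  →  g(p(0), p(p(b)))   [R1 at 2.1]
3. g(p(0), p(p(b)))  →  b   [R6 at ε]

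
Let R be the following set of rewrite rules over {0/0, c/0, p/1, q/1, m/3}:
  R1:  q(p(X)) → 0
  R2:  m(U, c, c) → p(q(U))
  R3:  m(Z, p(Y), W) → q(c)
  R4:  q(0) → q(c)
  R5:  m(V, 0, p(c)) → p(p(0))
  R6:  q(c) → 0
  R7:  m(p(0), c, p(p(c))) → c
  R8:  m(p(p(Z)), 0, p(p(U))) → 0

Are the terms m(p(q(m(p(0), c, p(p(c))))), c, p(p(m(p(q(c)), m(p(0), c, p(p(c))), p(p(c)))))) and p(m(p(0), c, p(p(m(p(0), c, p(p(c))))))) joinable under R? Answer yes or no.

Reduce t₁ = m(p(q(m(p(0), c, p(p(c))))), c, p(p(m(p(q(c)), m(p(0), c, p(p(c))), p(p(c)))))):
1. m(p(q(m(p(0), c, p(p(c))))), c, p(p(m(p(q(c)), m(p(0), c, p(p(c))), p(p(c))))))  →  m(p(q(c)), c, p(p(m(p(q(c)), m(p(0), c, p(p(c))), p(p(c))))))   [R7 at 1.1.1]
2. m(p(q(c)), c, p(p(m(p(q(c)), m(p(0), c, p(p(c))), p(p(c))))))  →  m(p(0), c, p(p(m(p(q(c)), m(p(0), c, p(p(c))), p(p(c))))))   [R6 at 1.1]
3. m(p(0), c, p(p(m(p(q(c)), m(p(0), c, p(p(c))), p(p(c))))))  →  m(p(0), c, p(p(m(p(0), m(p(0), c, p(p(c))), p(p(c))))))   [R6 at 3.1.1.1.1]
4. m(p(0), c, p(p(m(p(0), m(p(0), c, p(p(c))), p(p(c))))))  →  m(p(0), c, p(p(m(p(0), c, p(p(c))))))   [R7 at 3.1.1.2]
5. m(p(0), c, p(p(m(p(0), c, p(p(c))))))  →  m(p(0), c, p(p(c)))   [R7 at 3.1.1]
6. m(p(0), c, p(p(c)))  →  c   [R7 at ε]

Reduce t₂ = p(m(p(0), c, p(p(m(p(0), c, p(p(c))))))):
1. p(m(p(0), c, p(p(m(p(0), c, p(p(c)))))))  →  p(m(p(0), c, p(p(c))))   [R7 at 1.3.1.1]
2. p(m(p(0), c, p(p(c))))  →  p(c)   [R7 at 1]

no — NF(t₁) = c, NF(t₂) = p(c)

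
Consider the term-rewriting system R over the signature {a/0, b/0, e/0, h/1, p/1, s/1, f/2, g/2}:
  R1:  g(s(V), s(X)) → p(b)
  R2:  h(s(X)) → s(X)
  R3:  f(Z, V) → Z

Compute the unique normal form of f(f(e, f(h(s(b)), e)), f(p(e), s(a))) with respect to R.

1. f(f(e, f(h(s(b)), e)), f(p(e), s(a)))  →  f(e, f(h(s(b)), e))   [R3 at ε]
2. f(e, f(h(s(b)), e))  →  e   [R3 at ε]

e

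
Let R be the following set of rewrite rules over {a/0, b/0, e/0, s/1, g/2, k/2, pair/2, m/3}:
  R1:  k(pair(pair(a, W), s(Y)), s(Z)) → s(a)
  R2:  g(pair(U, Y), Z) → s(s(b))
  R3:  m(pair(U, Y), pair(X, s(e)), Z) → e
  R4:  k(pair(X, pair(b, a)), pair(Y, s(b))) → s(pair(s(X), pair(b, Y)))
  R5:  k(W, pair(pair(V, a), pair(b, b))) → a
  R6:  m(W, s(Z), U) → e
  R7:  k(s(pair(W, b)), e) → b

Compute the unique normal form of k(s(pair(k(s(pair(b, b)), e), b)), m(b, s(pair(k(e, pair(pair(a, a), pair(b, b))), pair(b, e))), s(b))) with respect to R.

1. k(s(pair(k(s(pair(b, b)), e), b)), m(b, s(pair(k(e, pair(pair(a, a), pair(b, b))), pair(b, e))), s(b)))  →  k(s(pair(b, b)), m(b, s(pair(k(e, pair(pair(a, a), pair(b, b))), pair(b, e))), s(b)))   [R7 at 1.1.1]
2. k(s(pair(b, b)), m(b, s(pair(k(e, pair(pair(a, a), pair(b, b))), pair(b, e))), s(b)))  →  k(s(pair(b, b)), e)   [R6 at 2]
3. k(s(pair(b, b)), e)  →  b   [R7 at ε]

b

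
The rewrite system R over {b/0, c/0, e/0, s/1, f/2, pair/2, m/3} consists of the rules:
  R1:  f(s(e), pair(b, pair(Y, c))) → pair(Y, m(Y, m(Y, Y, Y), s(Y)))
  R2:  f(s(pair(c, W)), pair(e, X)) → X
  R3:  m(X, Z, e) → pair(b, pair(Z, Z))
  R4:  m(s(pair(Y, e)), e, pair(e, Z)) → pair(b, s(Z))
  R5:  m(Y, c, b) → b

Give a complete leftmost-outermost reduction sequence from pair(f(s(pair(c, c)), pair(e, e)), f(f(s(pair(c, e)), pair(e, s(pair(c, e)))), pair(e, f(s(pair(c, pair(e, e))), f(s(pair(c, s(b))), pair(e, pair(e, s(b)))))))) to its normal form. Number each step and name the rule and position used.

pair(e, s(b))

1. pair(f(s(pair(c, c)), pair(e, e)), f(f(s(pair(c, e)), pair(e, s(pair(c, e)))), pair(e, f(s(pair(c, pair(e, e))), f(s(pair(c, s(b))), pair(e, pair(e, s(b))))))))  →  pair(e, f(f(s(pair(c, e)), pair(e, s(pair(c, e)))), pair(e, f(s(pair(c, pair(e, e))), f(s(pair(c, s(b))), pair(e, pair(e, s(b))))))))   [R2 at 1]
2. pair(e, f(f(s(pair(c, e)), pair(e, s(pair(c, e)))), pair(e, f(s(pair(c, pair(e, e))), f(s(pair(c, s(b))), pair(e, pair(e, s(b))))))))  →  pair(e, f(s(pair(c, e)), pair(e, f(s(pair(c, pair(e, e))), f(s(pair(c, s(b))), pair(e, pair(e, s(b))))))))   [R2 at 2.1]
3. pair(e, f(s(pair(c, e)), pair(e, f(s(pair(c, pair(e, e))), f(s(pair(c, s(b))), pair(e, pair(e, s(b))))))))  →  pair(e, f(s(pair(c, pair(e, e))), f(s(pair(c, s(b))), pair(e, pair(e, s(b))))))   [R2 at 2]
4. pair(e, f(s(pair(c, pair(e, e))), f(s(pair(c, s(b))), pair(e, pair(e, s(b))))))  →  pair(e, f(s(pair(c, pair(e, e))), pair(e, s(b))))   [R2 at 2.2]
5. pair(e, f(s(pair(c, pair(e, e))), pair(e, s(b))))  →  pair(e, s(b))   [R2 at 2]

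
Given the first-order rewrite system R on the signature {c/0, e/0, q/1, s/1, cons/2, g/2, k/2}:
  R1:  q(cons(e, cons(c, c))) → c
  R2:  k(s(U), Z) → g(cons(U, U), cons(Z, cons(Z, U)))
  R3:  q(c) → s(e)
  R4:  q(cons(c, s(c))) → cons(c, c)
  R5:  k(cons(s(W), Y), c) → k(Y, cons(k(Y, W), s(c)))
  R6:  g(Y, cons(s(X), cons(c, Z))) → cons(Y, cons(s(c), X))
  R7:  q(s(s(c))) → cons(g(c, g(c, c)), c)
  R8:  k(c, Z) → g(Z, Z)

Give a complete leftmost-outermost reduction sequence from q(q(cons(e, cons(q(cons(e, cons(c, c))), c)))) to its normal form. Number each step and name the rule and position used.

s(e)

1. q(q(cons(e, cons(q(cons(e, cons(c, c))), c))))  →  q(q(cons(e, cons(c, c))))   [R1 at 1.1.2.1]
2. q(q(cons(e, cons(c, c))))  →  q(c)   [R1 at 1]
3. q(c)  →  s(e)   [R3 at ε]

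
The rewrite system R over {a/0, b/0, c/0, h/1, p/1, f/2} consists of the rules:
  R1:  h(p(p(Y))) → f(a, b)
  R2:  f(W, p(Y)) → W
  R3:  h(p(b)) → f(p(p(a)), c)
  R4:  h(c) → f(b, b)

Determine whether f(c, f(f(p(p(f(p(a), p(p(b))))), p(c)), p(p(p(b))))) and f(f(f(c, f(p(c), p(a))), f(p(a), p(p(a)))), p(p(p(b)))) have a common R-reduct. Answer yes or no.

yes — NF(t₁) = c, NF(t₂) = c

Reduce t₁ = f(c, f(f(p(p(f(p(a), p(p(b))))), p(c)), p(p(p(b))))):
1. f(c, f(f(p(p(f(p(a), p(p(b))))), p(c)), p(p(p(b)))))  →  f(c, f(p(p(f(p(a), p(p(b))))), p(c)))   [R2 at 2]
2. f(c, f(p(p(f(p(a), p(p(b))))), p(c)))  →  f(c, p(p(f(p(a), p(p(b))))))   [R2 at 2]
3. f(c, p(p(f(p(a), p(p(b))))))  →  c   [R2 at ε]

Reduce t₂ = f(f(f(c, f(p(c), p(a))), f(p(a), p(p(a)))), p(p(p(b)))):
1. f(f(f(c, f(p(c), p(a))), f(p(a), p(p(a)))), p(p(p(b))))  →  f(f(c, f(p(c), p(a))), f(p(a), p(p(a))))   [R2 at ε]
2. f(f(c, f(p(c), p(a))), f(p(a), p(p(a))))  →  f(f(c, p(c)), f(p(a), p(p(a))))   [R2 at 1.2]
3. f(f(c, p(c)), f(p(a), p(p(a))))  →  f(c, f(p(a), p(p(a))))   [R2 at 1]
4. f(c, f(p(a), p(p(a))))  →  f(c, p(a))   [R2 at 2]
5. f(c, p(a))  →  c   [R2 at ε]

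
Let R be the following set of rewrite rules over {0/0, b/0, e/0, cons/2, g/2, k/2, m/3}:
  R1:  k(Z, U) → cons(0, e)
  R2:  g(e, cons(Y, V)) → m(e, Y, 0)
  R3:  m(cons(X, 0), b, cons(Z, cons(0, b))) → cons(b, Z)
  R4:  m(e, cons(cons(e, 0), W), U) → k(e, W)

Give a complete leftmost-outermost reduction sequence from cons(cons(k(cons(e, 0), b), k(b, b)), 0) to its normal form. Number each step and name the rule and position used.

1. cons(cons(k(cons(e, 0), b), k(b, b)), 0)  →  cons(cons(cons(0, e), k(b, b)), 0)   [R1 at 1.1]
2. cons(cons(cons(0, e), k(b, b)), 0)  →  cons(cons(cons(0, e), cons(0, e)), 0)   [R1 at 1.2]

cons(cons(cons(0, e), cons(0, e)), 0)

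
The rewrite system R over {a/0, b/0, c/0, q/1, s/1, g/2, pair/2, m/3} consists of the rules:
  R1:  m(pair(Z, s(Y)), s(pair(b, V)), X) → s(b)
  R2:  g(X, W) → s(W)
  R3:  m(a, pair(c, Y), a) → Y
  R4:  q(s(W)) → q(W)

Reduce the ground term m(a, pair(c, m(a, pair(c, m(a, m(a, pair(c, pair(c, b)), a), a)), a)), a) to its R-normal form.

1. m(a, pair(c, m(a, pair(c, m(a, m(a, pair(c, pair(c, b)), a), a)), a)), a)  →  m(a, pair(c, m(a, m(a, pair(c, pair(c, b)), a), a)), a)   [R3 at ε]
2. m(a, pair(c, m(a, m(a, pair(c, pair(c, b)), a), a)), a)  →  m(a, m(a, pair(c, pair(c, b)), a), a)   [R3 at ε]
3. m(a, m(a, pair(c, pair(c, b)), a), a)  →  m(a, pair(c, b), a)   [R3 at 2]
4. m(a, pair(c, b), a)  →  b   [R3 at ε]

b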